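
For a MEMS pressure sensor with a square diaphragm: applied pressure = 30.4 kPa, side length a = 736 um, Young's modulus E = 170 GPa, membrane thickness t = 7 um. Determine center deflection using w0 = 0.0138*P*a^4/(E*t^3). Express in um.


Step 1: Convert pressure to compatible units (E is in GPa, so P in GPa).
P = 30.4 kPa = 30.4e-6 GPa
Step 2: Compute numerator: 0.0138 * P * a^4.
a^4 = 736^4 = 293434556416
numerator = 0.0138 * 30.4e-6 * 293434556416 = 1.231017e+05
Step 3: Compute denominator: E * t^3 = 170 * 7^3 = 58310
Step 4: w0 = numerator / denominator = 1.231017e+05 / 58310 = 2.1112 um


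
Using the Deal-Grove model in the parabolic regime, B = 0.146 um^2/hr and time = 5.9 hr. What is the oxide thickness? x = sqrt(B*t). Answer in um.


Step 1: Compute B*t = 0.146 * 5.9 = 0.8614
Step 2: x = sqrt(0.8614)
x = 0.928 um


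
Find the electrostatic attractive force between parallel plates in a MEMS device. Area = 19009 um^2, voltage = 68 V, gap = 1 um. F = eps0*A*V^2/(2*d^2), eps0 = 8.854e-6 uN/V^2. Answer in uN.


Step 1: Identify parameters.
eps0 = 8.854e-6 uN/V^2, A = 19009 um^2, V = 68 V, d = 1 um
Step 2: Compute V^2 = 68^2 = 4624
Step 3: Compute d^2 = 1^2 = 1
Step 4: F = 0.5 * 8.854e-6 * 19009 * 4624 / 1
F = 389.123 uN


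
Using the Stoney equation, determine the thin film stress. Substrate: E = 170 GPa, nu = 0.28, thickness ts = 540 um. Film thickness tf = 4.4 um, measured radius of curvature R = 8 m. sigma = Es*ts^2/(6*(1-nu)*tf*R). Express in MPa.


Step 1: Compute numerator: Es * ts^2 = 170 * 540^2 = 49572000 (GPa*um^2)
Step 2: Compute denominator (R in um): 6*(1-nu)*tf*R = 6*0.72*4.4*8e6 = 152064000.0 (um^2)
Step 3: sigma (GPa) = 49572000 / 152064000.0 = 3.25994e-01 GPa
Step 4: Convert to MPa (x1000): sigma = 326.0 MPa


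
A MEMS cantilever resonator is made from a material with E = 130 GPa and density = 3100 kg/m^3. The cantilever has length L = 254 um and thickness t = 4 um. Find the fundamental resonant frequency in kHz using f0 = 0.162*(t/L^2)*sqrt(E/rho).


Step 1: Convert units to SI.
t_SI = 4e-6 m, L_SI = 254e-6 m
Step 2: Calculate sqrt(E/rho).
sqrt(130e9 / 3100) = 6475.76 m/s
Step 3: Compute f0.
f0 = 0.162 * 4e-6 / (254e-6)^2 * 6475.76 = 65042.7 Hz = 65.04 kHz


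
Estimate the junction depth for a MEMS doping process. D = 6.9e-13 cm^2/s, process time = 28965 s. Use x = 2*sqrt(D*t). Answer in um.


Step 1: Compute D*t = 6.9e-13 * 28965 = 1.998585e-08 cm^2
Step 2: sqrt(D*t) = 1.41371e-04 cm
Step 3: x = 2 * 1.41371e-04 cm = 2.82742e-04 cm
Step 4: Convert to um (1 cm = 1e4 um): x = 2.827 um


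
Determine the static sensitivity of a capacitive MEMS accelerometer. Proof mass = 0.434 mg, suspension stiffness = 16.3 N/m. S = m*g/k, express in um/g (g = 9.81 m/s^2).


Step 1: Convert mass: m = 0.434 mg = 4.34e-07 kg
Step 2: S = m * g / k = 4.34e-07 * 9.81 / 16.3
Step 3: S = 2.61e-07 m/g
Step 4: Convert to um/g: S = 0.261 um/g


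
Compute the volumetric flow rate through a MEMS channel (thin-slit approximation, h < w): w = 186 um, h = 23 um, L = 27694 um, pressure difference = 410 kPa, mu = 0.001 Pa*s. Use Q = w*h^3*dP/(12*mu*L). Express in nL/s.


Step 1: Convert all dimensions to SI (meters).
w = 186e-6 m, h = 23e-6 m, L = 27694e-6 m, dP = 410e3 Pa
Step 2: Q = w * h^3 * dP / (12 * mu * L)
Q = 186e-6 * (23e-6)^3 * 410e3 / (12 * 0.001 * 27694e-6) = 2.79198689e-09 m^3/s
Step 3: Convert Q from m^3/s to nL/s (1 m^3 = 1e12 nL, so multiply by 1e12).
Q = 2791.987 nL/s


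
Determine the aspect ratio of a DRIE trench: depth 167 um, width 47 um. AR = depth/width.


Step 1: AR = depth / width
Step 2: AR = 167 / 47
AR = 3.6


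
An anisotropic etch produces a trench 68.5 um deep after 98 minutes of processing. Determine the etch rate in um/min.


Step 1: Etch rate = depth / time
Step 2: rate = 68.5 / 98
rate = 0.699 um/min


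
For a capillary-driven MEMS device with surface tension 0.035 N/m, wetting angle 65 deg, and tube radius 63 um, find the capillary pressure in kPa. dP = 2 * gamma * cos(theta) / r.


Step 1: cos(65 deg) = 0.4226
Step 2: Convert r to m: r = 63e-6 m
Step 3: dP = 2 * 0.035 * 0.4226 / 63e-6 = 469.6 Pa
Step 4: Convert Pa to kPa (divide by 1000).
dP = 0.47 kPa


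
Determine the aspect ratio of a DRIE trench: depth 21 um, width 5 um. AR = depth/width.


Step 1: AR = depth / width
Step 2: AR = 21 / 5
AR = 4.2


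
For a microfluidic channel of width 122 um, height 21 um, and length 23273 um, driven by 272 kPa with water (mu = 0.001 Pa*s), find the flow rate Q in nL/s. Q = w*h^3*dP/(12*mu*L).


Step 1: Convert all dimensions to SI (meters).
w = 122e-6 m, h = 21e-6 m, L = 23273e-6 m, dP = 272e3 Pa
Step 2: Q = w * h^3 * dP / (12 * mu * L)
Q = 122e-6 * (21e-6)^3 * 272e3 / (12 * 0.001 * 23273e-6) = 1.10040614e-09 m^3/s
Step 3: Convert Q from m^3/s to nL/s (1 m^3 = 1e12 nL, so multiply by 1e12).
Q = 1100.406 nL/s


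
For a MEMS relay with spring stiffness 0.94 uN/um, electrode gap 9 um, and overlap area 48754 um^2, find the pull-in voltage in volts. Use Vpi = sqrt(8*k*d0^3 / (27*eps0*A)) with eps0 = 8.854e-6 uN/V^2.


Step 1: Compute numerator: 8 * k * d0^3 = 8 * 0.94 * 9^3 = 5482.08
Step 2: Compute denominator: 27 * eps0 * A = 27 * 8.854e-6 * 48754 = 11.655034
Step 3: Vpi = sqrt(5482.08 / 11.655034)
Vpi = 21.69 V


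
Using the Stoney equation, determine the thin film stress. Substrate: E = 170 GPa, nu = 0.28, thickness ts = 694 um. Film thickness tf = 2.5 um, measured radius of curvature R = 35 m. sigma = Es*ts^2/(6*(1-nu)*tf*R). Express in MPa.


Step 1: Compute numerator: Es * ts^2 = 170 * 694^2 = 81878120 (GPa*um^2)
Step 2: Compute denominator (R in um): 6*(1-nu)*tf*R = 6*0.72*2.5*35e6 = 378000000.0 (um^2)
Step 3: sigma (GPa) = 81878120 / 378000000.0 = 2.16609e-01 GPa
Step 4: Convert to MPa (x1000): sigma = 216.6 MPa


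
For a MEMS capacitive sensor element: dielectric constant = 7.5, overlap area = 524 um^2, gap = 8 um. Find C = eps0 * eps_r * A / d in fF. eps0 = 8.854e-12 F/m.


Step 1: Convert area to m^2: A = 524e-12 m^2
Step 2: Convert gap to m: d = 8e-6 m
Step 3: C = eps0 * eps_r * A / d
C = 8.854e-12 * 7.5 * 524e-12 / 8e-6
Step 4: Convert to fF (multiply by 1e15).
C = 4.35 fF


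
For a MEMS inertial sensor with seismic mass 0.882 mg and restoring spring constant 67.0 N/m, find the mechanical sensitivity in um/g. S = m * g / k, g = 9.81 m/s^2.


Step 1: Convert mass: m = 0.882 mg = 8.82e-07 kg
Step 2: S = m * g / k = 8.82e-07 * 9.81 / 67.0
Step 3: S = 1.29e-07 m/g
Step 4: Convert to um/g: S = 0.129 um/g


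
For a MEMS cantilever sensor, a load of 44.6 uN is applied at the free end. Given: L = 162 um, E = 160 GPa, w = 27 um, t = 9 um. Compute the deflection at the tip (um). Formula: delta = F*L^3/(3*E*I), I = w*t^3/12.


Step 1: Calculate the second moment of area.
I = w * t^3 / 12 = 27 * 9^3 / 12 = 1640.25 um^4
Step 2: Convert E to consistent units (1 GPa = 1000 uN/um^2).
E = 160 GPa = 160000 uN/um^2
Step 3: Calculate tip deflection.
delta = F * L^3 / (3 * E * I)
delta = 44.6 * 162^3 / (3 * 160000 * 1640.25)
delta = 0.2408 um


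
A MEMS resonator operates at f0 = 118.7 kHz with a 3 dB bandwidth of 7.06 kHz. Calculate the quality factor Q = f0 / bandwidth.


Step 1: Q = f0 / bandwidth
Step 2: Q = 118.7 / 7.06
Q = 16.8


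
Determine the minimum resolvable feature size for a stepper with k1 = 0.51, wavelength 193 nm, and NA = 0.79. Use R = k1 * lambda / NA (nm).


Step 1: Identify values: k1 = 0.51, lambda = 193 nm, NA = 0.79
Step 2: R = k1 * lambda / NA
R = 0.51 * 193 / 0.79
R = 124.6 nm


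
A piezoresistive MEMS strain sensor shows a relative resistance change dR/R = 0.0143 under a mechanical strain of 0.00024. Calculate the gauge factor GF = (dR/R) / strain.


Step 1: Identify values.
dR/R = 0.0143, strain = 0.00024
Step 2: GF = (dR/R) / strain = 0.0143 / 0.00024
GF = 59.6


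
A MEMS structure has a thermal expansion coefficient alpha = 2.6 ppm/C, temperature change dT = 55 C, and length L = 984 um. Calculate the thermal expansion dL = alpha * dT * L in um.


Step 1: Convert CTE: alpha = 2.6 ppm/C = 2.6e-6 /C
Step 2: dL = 2.6e-6 * 55 * 984
dL = 0.1407 um


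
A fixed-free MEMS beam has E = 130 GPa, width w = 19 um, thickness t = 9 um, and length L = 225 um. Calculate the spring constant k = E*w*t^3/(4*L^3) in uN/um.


Step 1: Convert E to consistent units (1 GPa = 1000 uN/um^2).
E = 130 GPa = 130000 uN/um^2
Step 2: Compute t^3 = 9^3 = 729
Step 3: Compute L^3 = 225^3 = 11390625
Step 4: k = 130000 * 19 * 729 / (4 * 11390625)
k = 39.52 uN/um


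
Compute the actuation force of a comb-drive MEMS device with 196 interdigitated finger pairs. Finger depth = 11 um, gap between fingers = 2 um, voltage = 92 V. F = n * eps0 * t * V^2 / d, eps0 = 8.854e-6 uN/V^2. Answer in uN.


Step 1: Parameters: n=196, eps0=8.854e-6 uN/V^2, t=11 um, V=92 V, d=2 um
Step 2: V^2 = 8464
Step 3: F = 196 * 8.854e-6 * 11 * 8464 / 2
F = 80.786 uN


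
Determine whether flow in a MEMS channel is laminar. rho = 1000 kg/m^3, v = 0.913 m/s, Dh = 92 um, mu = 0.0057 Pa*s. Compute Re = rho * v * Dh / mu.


Step 1: Convert Dh to meters: Dh = 92e-6 m
Step 2: Re = rho * v * Dh / mu
Re = 1000 * 0.913 * 92e-6 / 0.0057
Re = 14.736
Since Re = 14.736 is below ~2300, the flow is laminar.


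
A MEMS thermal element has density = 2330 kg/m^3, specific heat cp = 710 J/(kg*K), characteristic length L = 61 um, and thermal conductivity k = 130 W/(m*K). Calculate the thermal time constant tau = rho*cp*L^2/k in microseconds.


Step 1: Convert L to m: L = 61e-6 m
Step 2: L^2 = (61e-6)^2 = 3.721e-09 m^2
Step 3: tau = 2330 * 710 * 3.721e-09 / 130 = 4.735116e-05 s
Step 4: Convert to microseconds (multiply by 1e6).
tau = 47.351 us


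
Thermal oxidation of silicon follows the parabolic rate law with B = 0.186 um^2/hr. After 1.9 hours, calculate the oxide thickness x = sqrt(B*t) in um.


Step 1: Compute B*t = 0.186 * 1.9 = 0.3534
Step 2: x = sqrt(0.3534)
x = 0.594 um


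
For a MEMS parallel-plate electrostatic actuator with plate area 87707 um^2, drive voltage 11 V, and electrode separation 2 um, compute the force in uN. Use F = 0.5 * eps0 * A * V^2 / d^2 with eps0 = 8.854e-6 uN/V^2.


Step 1: Identify parameters.
eps0 = 8.854e-6 uN/V^2, A = 87707 um^2, V = 11 V, d = 2 um
Step 2: Compute V^2 = 11^2 = 121
Step 3: Compute d^2 = 2^2 = 4
Step 4: F = 0.5 * 8.854e-6 * 87707 * 121 / 4
F = 11.745 uN


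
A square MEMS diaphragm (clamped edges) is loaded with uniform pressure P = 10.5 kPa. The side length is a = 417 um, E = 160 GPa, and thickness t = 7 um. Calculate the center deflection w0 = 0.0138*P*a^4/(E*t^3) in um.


Step 1: Convert pressure to compatible units (E is in GPa, so P in GPa).
P = 10.5 kPa = 10.5e-6 GPa
Step 2: Compute numerator: 0.0138 * P * a^4.
a^4 = 417^4 = 30237384321
numerator = 0.0138 * 10.5e-6 * 30237384321 = 4.3814e+03
Step 3: Compute denominator: E * t^3 = 160 * 7^3 = 54880
Step 4: w0 = numerator / denominator = 4.3814e+03 / 54880 = 0.0798 um


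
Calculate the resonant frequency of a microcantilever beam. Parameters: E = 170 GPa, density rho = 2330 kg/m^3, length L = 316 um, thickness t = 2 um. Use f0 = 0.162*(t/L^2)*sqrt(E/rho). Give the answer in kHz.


Step 1: Convert units to SI.
t_SI = 2e-6 m, L_SI = 316e-6 m
Step 2: Calculate sqrt(E/rho).
sqrt(170e9 / 2330) = 8541.74 m/s
Step 3: Compute f0.
f0 = 0.162 * 2e-6 / (316e-6)^2 * 8541.74 = 27715.1 Hz = 27.72 kHz


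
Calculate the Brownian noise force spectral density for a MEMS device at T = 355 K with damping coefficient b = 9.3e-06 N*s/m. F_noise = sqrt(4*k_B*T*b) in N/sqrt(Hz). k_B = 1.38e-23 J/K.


Step 1: Compute 4 * k_B * T * b
= 4 * 1.38e-23 * 355 * 9.3e-06
= 1.8224e-25 N^2/Hz
Step 2: F_noise = sqrt(1.8224e-25)
F_noise = 4.27e-13 N/sqrt(Hz)


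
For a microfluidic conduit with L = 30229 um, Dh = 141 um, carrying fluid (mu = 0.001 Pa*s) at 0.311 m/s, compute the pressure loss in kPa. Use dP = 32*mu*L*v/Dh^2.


Step 1: Convert to SI: L = 30229e-6 m, Dh = 141e-6 m
Step 2: dP = 32 * 0.001 * 30229e-6 * 0.311 / (141e-6)^2
Step 3: dP = 15131.99 Pa
Step 4: Convert to kPa: dP = 15.13 kPa


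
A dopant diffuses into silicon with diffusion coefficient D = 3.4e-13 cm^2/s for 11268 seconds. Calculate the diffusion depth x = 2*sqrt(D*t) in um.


Step 1: Compute D*t = 3.4e-13 * 11268 = 3.83112e-09 cm^2
Step 2: sqrt(D*t) = 6.1896e-05 cm
Step 3: x = 2 * 6.1896e-05 cm = 1.23792e-04 cm
Step 4: Convert to um (1 cm = 1e4 um): x = 1.238 um


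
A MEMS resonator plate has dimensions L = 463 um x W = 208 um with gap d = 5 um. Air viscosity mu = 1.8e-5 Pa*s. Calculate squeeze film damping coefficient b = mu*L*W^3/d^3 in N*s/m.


Step 1: Convert to SI.
L = 463e-6 m, W = 208e-6 m, d = 5e-6 m
Step 2: W^3 = (208e-6)^3 = 9.00e-12 m^3
Step 3: d^3 = (5e-6)^3 = 1.25e-16 m^3
Step 4: b = 1.8e-5 * 463e-6 * 9.00e-12 / 1.25e-16
b = 6.00e-04 N*s/m


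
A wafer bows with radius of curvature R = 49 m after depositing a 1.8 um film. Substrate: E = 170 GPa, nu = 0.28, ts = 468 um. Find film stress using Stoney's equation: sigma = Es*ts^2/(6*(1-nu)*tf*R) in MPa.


Step 1: Compute numerator: Es * ts^2 = 170 * 468^2 = 37234080 (GPa*um^2)
Step 2: Compute denominator (R in um): 6*(1-nu)*tf*R = 6*0.72*1.8*49e6 = 381024000.0 (um^2)
Step 3: sigma (GPa) = 37234080 / 381024000.0 = 9.7721e-02 GPa
Step 4: Convert to MPa (x1000): sigma = 97.7 MPa


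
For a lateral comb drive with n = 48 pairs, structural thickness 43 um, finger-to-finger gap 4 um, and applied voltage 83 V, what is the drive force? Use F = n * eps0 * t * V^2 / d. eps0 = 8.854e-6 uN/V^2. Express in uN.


Step 1: Parameters: n=48, eps0=8.854e-6 uN/V^2, t=43 um, V=83 V, d=4 um
Step 2: V^2 = 6889
Step 3: F = 48 * 8.854e-6 * 43 * 6889 / 4
F = 31.474 uN


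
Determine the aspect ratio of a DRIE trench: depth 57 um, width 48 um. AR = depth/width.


Step 1: AR = depth / width
Step 2: AR = 57 / 48
AR = 1.2


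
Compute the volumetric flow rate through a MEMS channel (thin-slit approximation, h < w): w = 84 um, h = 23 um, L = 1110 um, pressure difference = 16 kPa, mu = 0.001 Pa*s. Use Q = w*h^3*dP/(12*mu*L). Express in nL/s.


Step 1: Convert all dimensions to SI (meters).
w = 84e-6 m, h = 23e-6 m, L = 1110e-6 m, dP = 16e3 Pa
Step 2: Q = w * h^3 * dP / (12 * mu * L)
Q = 84e-6 * (23e-6)^3 * 16e3 / (12 * 0.001 * 1110e-6) = 1.22766126e-09 m^3/s
Step 3: Convert Q from m^3/s to nL/s (1 m^3 = 1e12 nL, so multiply by 1e12).
Q = 1227.661 nL/s


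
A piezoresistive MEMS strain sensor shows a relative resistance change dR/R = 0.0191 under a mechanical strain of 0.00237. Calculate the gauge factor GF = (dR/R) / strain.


Step 1: Identify values.
dR/R = 0.0191, strain = 0.00237
Step 2: GF = (dR/R) / strain = 0.0191 / 0.00237
GF = 8.1


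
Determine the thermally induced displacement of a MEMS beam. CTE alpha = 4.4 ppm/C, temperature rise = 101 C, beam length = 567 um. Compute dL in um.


Step 1: Convert CTE: alpha = 4.4 ppm/C = 4.4e-6 /C
Step 2: dL = 4.4e-6 * 101 * 567
dL = 0.252 um


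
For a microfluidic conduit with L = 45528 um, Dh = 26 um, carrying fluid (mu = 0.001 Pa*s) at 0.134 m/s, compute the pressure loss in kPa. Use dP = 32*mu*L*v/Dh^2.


Step 1: Convert to SI: L = 45528e-6 m, Dh = 26e-6 m
Step 2: dP = 32 * 0.001 * 45528e-6 * 0.134 / (26e-6)^2
Step 3: dP = 288792.99 Pa
Step 4: Convert to kPa: dP = 288.79 kPa


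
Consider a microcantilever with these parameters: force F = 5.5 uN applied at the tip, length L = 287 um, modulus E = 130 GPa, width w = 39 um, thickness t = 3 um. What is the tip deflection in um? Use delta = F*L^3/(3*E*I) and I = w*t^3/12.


Step 1: Calculate the second moment of area.
I = w * t^3 / 12 = 39 * 3^3 / 12 = 87.75 um^4
Step 2: Convert E to consistent units (1 GPa = 1000 uN/um^2).
E = 130 GPa = 130000 uN/um^2
Step 3: Calculate tip deflection.
delta = F * L^3 / (3 * E * I)
delta = 5.5 * 287^3 / (3 * 130000 * 87.75)
delta = 3.7992 um


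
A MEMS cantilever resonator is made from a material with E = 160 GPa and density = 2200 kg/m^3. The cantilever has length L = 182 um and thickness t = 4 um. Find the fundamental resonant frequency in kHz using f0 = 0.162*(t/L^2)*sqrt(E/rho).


Step 1: Convert units to SI.
t_SI = 4e-6 m, L_SI = 182e-6 m
Step 2: Calculate sqrt(E/rho).
sqrt(160e9 / 2200) = 8528.03 m/s
Step 3: Compute f0.
f0 = 0.162 * 4e-6 / (182e-6)^2 * 8528.03 = 166832.6 Hz = 166.83 kHz


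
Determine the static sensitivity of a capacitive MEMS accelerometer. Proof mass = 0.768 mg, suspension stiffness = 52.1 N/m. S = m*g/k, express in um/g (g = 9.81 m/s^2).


Step 1: Convert mass: m = 0.768 mg = 7.68e-07 kg
Step 2: S = m * g / k = 7.68e-07 * 9.81 / 52.1
Step 3: S = 1.45e-07 m/g
Step 4: Convert to um/g: S = 0.145 um/g


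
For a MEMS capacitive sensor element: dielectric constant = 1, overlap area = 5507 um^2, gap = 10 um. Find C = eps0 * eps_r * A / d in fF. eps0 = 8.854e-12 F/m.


Step 1: Convert area to m^2: A = 5507e-12 m^2
Step 2: Convert gap to m: d = 10e-6 m
Step 3: C = eps0 * eps_r * A / d
C = 8.854e-12 * 1 * 5507e-12 / 10e-6
Step 4: Convert to fF (multiply by 1e15).
C = 4.88 fF


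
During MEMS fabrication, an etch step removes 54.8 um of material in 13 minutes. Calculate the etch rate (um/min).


Step 1: Etch rate = depth / time
Step 2: rate = 54.8 / 13
rate = 4.215 um/min


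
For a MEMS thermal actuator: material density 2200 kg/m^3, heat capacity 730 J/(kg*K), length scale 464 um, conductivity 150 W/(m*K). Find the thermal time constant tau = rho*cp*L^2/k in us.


Step 1: Convert L to m: L = 464e-6 m
Step 2: L^2 = (464e-6)^2 = 2.15296e-07 m^2
Step 3: tau = 2200 * 730 * 2.15296e-07 / 150 = 2.30510251e-03 s
Step 4: Convert to microseconds (multiply by 1e6).
tau = 2305.103 us


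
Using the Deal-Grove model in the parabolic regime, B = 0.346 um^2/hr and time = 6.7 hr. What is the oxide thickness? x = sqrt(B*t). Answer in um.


Step 1: Compute B*t = 0.346 * 6.7 = 2.3182
Step 2: x = sqrt(2.3182)
x = 1.523 um


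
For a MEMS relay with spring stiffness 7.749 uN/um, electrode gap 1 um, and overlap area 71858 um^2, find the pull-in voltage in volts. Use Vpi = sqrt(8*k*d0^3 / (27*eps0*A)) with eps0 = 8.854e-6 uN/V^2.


Step 1: Compute numerator: 8 * k * d0^3 = 8 * 7.749 * 1^3 = 61.992
Step 2: Compute denominator: 27 * eps0 * A = 27 * 8.854e-6 * 71858 = 17.17823
Step 3: Vpi = sqrt(61.992 / 17.17823)
Vpi = 1.9 V


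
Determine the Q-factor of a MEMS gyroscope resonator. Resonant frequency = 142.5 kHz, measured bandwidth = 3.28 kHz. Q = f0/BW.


Step 1: Q = f0 / bandwidth
Step 2: Q = 142.5 / 3.28
Q = 43.4


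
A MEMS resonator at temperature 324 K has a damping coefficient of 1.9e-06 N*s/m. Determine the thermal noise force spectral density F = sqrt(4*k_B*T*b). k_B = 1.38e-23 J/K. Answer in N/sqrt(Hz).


Step 1: Compute 4 * k_B * T * b
= 4 * 1.38e-23 * 324 * 1.9e-06
= 3.3981e-26 N^2/Hz
Step 2: F_noise = sqrt(3.3981e-26)
F_noise = 1.84e-13 N/sqrt(Hz)


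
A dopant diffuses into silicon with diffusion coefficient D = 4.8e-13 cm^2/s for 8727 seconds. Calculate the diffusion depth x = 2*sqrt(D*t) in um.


Step 1: Compute D*t = 4.8e-13 * 8727 = 4.18896e-09 cm^2
Step 2: sqrt(D*t) = 6.47222e-05 cm
Step 3: x = 2 * 6.47222e-05 cm = 1.294444e-04 cm
Step 4: Convert to um (1 cm = 1e4 um): x = 1.294 um


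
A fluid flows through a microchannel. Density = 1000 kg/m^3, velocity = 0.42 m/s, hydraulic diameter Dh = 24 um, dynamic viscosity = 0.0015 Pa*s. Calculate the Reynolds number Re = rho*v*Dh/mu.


Step 1: Convert Dh to meters: Dh = 24e-6 m
Step 2: Re = rho * v * Dh / mu
Re = 1000 * 0.42 * 24e-6 / 0.0015
Re = 6.72


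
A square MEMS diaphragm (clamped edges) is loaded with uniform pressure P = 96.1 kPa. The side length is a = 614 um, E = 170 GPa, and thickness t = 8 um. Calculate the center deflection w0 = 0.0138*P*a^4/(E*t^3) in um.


Step 1: Convert pressure to compatible units (E is in GPa, so P in GPa).
P = 96.1 kPa = 96.1e-6 GPa
Step 2: Compute numerator: 0.0138 * P * a^4.
a^4 = 614^4 = 142125984016
numerator = 0.0138 * 96.1e-6 * 142125984016 = 1.884846e+05
Step 3: Compute denominator: E * t^3 = 170 * 8^3 = 87040
Step 4: w0 = numerator / denominator = 1.884846e+05 / 87040 = 2.1655 um


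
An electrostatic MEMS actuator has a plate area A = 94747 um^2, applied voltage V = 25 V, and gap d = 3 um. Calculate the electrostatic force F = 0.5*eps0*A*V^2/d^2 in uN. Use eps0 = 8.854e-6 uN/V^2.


Step 1: Identify parameters.
eps0 = 8.854e-6 uN/V^2, A = 94747 um^2, V = 25 V, d = 3 um
Step 2: Compute V^2 = 25^2 = 625
Step 3: Compute d^2 = 3^2 = 9
Step 4: F = 0.5 * 8.854e-6 * 94747 * 625 / 9
F = 29.128 uN


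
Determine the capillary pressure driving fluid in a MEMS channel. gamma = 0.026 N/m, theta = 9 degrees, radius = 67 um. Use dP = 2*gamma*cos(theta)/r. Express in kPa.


Step 1: cos(9 deg) = 0.9877
Step 2: Convert r to m: r = 67e-6 m
Step 3: dP = 2 * 0.026 * 0.9877 / 67e-6 = 766.6 Pa
Step 4: Convert Pa to kPa (divide by 1000).
dP = 0.77 kPa


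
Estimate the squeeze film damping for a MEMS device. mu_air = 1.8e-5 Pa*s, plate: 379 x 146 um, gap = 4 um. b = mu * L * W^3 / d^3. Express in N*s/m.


Step 1: Convert to SI.
L = 379e-6 m, W = 146e-6 m, d = 4e-6 m
Step 2: W^3 = (146e-6)^3 = 3.11e-12 m^3
Step 3: d^3 = (4e-6)^3 = 6.40e-17 m^3
Step 4: b = 1.8e-5 * 379e-6 * 3.11e-12 / 6.40e-17
b = 3.32e-04 N*s/m


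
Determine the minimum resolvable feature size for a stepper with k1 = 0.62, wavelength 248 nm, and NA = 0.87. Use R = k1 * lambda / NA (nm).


Step 1: Identify values: k1 = 0.62, lambda = 248 nm, NA = 0.87
Step 2: R = k1 * lambda / NA
R = 0.62 * 248 / 0.87
R = 176.7 nm


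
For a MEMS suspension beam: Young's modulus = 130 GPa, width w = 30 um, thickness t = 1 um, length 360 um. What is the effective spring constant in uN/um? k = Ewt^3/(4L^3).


Step 1: Convert E to consistent units (1 GPa = 1000 uN/um^2).
E = 130 GPa = 130000 uN/um^2
Step 2: Compute t^3 = 1^3 = 1
Step 3: Compute L^3 = 360^3 = 46656000
Step 4: k = 130000 * 30 * 1 / (4 * 46656000)
k = 0.0209 uN/um


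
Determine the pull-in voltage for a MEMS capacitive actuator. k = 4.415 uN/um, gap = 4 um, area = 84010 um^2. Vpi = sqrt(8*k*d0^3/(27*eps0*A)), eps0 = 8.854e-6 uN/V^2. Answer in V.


Step 1: Compute numerator: 8 * k * d0^3 = 8 * 4.415 * 4^3 = 2260.48
Step 2: Compute denominator: 27 * eps0 * A = 27 * 8.854e-6 * 84010 = 20.083263
Step 3: Vpi = sqrt(2260.48 / 20.083263)
Vpi = 10.61 V


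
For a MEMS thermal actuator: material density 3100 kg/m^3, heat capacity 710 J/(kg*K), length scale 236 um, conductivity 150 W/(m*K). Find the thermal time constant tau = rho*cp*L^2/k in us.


Step 1: Convert L to m: L = 236e-6 m
Step 2: L^2 = (236e-6)^2 = 5.5696e-08 m^2
Step 3: tau = 3100 * 710 * 5.5696e-08 / 150 = 8.1724597e-04 s
Step 4: Convert to microseconds (multiply by 1e6).
tau = 817.246 us


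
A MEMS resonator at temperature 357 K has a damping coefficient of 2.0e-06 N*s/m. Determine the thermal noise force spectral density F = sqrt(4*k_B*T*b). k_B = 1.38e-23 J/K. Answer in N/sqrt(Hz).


Step 1: Compute 4 * k_B * T * b
= 4 * 1.38e-23 * 357 * 2.0e-06
= 3.9413e-26 N^2/Hz
Step 2: F_noise = sqrt(3.9413e-26)
F_noise = 1.99e-13 N/sqrt(Hz)


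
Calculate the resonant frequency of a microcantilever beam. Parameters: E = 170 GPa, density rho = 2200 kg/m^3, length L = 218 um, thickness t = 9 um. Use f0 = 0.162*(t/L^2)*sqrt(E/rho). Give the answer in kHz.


Step 1: Convert units to SI.
t_SI = 9e-6 m, L_SI = 218e-6 m
Step 2: Calculate sqrt(E/rho).
sqrt(170e9 / 2200) = 8790.49 m/s
Step 3: Compute f0.
f0 = 0.162 * 9e-6 / (218e-6)^2 * 8790.49 = 269685.5 Hz = 269.69 kHz


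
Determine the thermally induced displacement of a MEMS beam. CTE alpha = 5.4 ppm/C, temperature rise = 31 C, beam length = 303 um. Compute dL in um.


Step 1: Convert CTE: alpha = 5.4 ppm/C = 5.4e-6 /C
Step 2: dL = 5.4e-6 * 31 * 303
dL = 0.0507 um


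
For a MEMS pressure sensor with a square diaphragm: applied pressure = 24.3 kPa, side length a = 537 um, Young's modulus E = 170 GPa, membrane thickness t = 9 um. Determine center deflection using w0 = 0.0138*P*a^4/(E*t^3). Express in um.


Step 1: Convert pressure to compatible units (E is in GPa, so P in GPa).
P = 24.3 kPa = 24.3e-6 GPa
Step 2: Compute numerator: 0.0138 * P * a^4.
a^4 = 537^4 = 83156680161
numerator = 0.0138 * 24.3e-6 * 83156680161 = 2.7886e+04
Step 3: Compute denominator: E * t^3 = 170 * 9^3 = 123930
Step 4: w0 = numerator / denominator = 2.7886e+04 / 123930 = 0.225 um


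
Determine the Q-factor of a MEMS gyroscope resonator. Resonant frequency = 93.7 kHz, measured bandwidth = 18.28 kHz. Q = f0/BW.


Step 1: Q = f0 / bandwidth
Step 2: Q = 93.7 / 18.28
Q = 5.1


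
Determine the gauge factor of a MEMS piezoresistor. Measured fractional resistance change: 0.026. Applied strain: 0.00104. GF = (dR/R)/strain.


Step 1: Identify values.
dR/R = 0.026, strain = 0.00104
Step 2: GF = (dR/R) / strain = 0.026 / 0.00104
GF = 25.0


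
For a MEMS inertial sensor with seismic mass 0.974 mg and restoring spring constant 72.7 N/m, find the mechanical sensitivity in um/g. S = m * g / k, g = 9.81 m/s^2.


Step 1: Convert mass: m = 0.974 mg = 9.74e-07 kg
Step 2: S = m * g / k = 9.74e-07 * 9.81 / 72.7
Step 3: S = 1.31e-07 m/g
Step 4: Convert to um/g: S = 0.131 um/g


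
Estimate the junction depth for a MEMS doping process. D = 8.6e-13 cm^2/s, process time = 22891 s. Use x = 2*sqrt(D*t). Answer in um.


Step 1: Compute D*t = 8.6e-13 * 22891 = 1.968626e-08 cm^2
Step 2: sqrt(D*t) = 1.40308e-04 cm
Step 3: x = 2 * 1.40308e-04 cm = 2.80616e-04 cm
Step 4: Convert to um (1 cm = 1e4 um): x = 2.806 um


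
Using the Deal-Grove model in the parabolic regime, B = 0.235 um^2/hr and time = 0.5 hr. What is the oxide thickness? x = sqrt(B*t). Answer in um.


Step 1: Compute B*t = 0.235 * 0.5 = 0.1175
Step 2: x = sqrt(0.1175)
x = 0.343 um


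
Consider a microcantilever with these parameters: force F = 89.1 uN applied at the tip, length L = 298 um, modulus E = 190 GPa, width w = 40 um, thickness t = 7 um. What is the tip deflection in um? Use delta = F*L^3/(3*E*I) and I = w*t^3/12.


Step 1: Calculate the second moment of area.
I = w * t^3 / 12 = 40 * 7^3 / 12 = 1143.3333 um^4
Step 2: Convert E to consistent units (1 GPa = 1000 uN/um^2).
E = 190 GPa = 190000 uN/um^2
Step 3: Calculate tip deflection.
delta = F * L^3 / (3 * E * I)
delta = 89.1 * 298^3 / (3 * 190000 * 1143.3333)
delta = 3.6181 um


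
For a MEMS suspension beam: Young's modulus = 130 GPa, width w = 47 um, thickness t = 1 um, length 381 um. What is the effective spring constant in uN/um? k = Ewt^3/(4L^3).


Step 1: Convert E to consistent units (1 GPa = 1000 uN/um^2).
E = 130 GPa = 130000 uN/um^2
Step 2: Compute t^3 = 1^3 = 1
Step 3: Compute L^3 = 381^3 = 55306341
Step 4: k = 130000 * 47 * 1 / (4 * 55306341)
k = 0.0276 uN/um


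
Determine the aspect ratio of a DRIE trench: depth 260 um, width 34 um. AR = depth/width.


Step 1: AR = depth / width
Step 2: AR = 260 / 34
AR = 7.6


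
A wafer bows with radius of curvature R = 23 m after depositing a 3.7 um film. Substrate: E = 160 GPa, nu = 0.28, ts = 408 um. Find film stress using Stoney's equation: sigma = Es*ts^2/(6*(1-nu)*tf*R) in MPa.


Step 1: Compute numerator: Es * ts^2 = 160 * 408^2 = 26634240 (GPa*um^2)
Step 2: Compute denominator (R in um): 6*(1-nu)*tf*R = 6*0.72*3.7*23e6 = 367632000.0 (um^2)
Step 3: sigma (GPa) = 26634240 / 367632000.0 = 7.2448e-02 GPa
Step 4: Convert to MPa (x1000): sigma = 72.4 MPa


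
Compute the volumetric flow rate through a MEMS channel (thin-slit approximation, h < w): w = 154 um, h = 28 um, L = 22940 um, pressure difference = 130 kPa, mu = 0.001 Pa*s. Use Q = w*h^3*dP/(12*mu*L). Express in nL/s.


Step 1: Convert all dimensions to SI (meters).
w = 154e-6 m, h = 28e-6 m, L = 22940e-6 m, dP = 130e3 Pa
Step 2: Q = w * h^3 * dP / (12 * mu * L)
Q = 154e-6 * (28e-6)^3 * 130e3 / (12 * 0.001 * 22940e-6) = 1.5964801e-09 m^3/s
Step 3: Convert Q from m^3/s to nL/s (1 m^3 = 1e12 nL, so multiply by 1e12).
Q = 1596.48 nL/s


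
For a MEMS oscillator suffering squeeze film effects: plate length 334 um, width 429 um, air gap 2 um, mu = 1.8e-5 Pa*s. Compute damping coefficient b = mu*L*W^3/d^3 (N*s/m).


Step 1: Convert to SI.
L = 334e-6 m, W = 429e-6 m, d = 2e-6 m
Step 2: W^3 = (429e-6)^3 = 7.90e-11 m^3
Step 3: d^3 = (2e-6)^3 = 8.00e-18 m^3
Step 4: b = 1.8e-5 * 334e-6 * 7.90e-11 / 8.00e-18
b = 5.93e-02 N*s/m


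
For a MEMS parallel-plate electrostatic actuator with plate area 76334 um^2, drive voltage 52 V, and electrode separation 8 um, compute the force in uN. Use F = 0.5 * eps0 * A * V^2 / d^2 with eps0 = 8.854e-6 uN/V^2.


Step 1: Identify parameters.
eps0 = 8.854e-6 uN/V^2, A = 76334 um^2, V = 52 V, d = 8 um
Step 2: Compute V^2 = 52^2 = 2704
Step 3: Compute d^2 = 8^2 = 64
Step 4: F = 0.5 * 8.854e-6 * 76334 * 2704 / 64
F = 14.278 uN


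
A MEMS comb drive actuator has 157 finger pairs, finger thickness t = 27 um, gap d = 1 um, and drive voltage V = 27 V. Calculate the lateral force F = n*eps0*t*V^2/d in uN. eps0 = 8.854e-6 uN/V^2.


Step 1: Parameters: n=157, eps0=8.854e-6 uN/V^2, t=27 um, V=27 V, d=1 um
Step 2: V^2 = 729
Step 3: F = 157 * 8.854e-6 * 27 * 729 / 1
F = 27.361 uN


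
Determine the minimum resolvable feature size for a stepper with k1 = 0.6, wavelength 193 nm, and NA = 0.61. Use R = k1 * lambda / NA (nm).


Step 1: Identify values: k1 = 0.6, lambda = 193 nm, NA = 0.61
Step 2: R = k1 * lambda / NA
R = 0.6 * 193 / 0.61
R = 189.8 nm


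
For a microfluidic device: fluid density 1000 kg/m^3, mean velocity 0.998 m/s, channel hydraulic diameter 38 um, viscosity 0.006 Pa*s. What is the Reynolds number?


Step 1: Convert Dh to meters: Dh = 38e-6 m
Step 2: Re = rho * v * Dh / mu
Re = 1000 * 0.998 * 38e-6 / 0.006
Re = 6.321


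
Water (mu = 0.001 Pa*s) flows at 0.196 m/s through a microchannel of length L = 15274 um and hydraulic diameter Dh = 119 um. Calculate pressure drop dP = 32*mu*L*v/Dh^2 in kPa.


Step 1: Convert to SI: L = 15274e-6 m, Dh = 119e-6 m
Step 2: dP = 32 * 0.001 * 15274e-6 * 0.196 / (119e-6)^2
Step 3: dP = 6764.96 Pa
Step 4: Convert to kPa: dP = 6.76 kPa


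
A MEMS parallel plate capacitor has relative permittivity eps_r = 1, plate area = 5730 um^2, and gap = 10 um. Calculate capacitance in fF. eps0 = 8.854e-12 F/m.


Step 1: Convert area to m^2: A = 5730e-12 m^2
Step 2: Convert gap to m: d = 10e-6 m
Step 3: C = eps0 * eps_r * A / d
C = 8.854e-12 * 1 * 5730e-12 / 10e-6
Step 4: Convert to fF (multiply by 1e15).
C = 5.07 fF


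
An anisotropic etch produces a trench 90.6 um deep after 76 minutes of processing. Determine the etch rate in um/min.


Step 1: Etch rate = depth / time
Step 2: rate = 90.6 / 76
rate = 1.192 um/min


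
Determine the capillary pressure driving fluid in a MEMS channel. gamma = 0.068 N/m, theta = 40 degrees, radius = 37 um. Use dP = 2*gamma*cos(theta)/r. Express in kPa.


Step 1: cos(40 deg) = 0.766
Step 2: Convert r to m: r = 37e-6 m
Step 3: dP = 2 * 0.068 * 0.766 / 37e-6 = 2815.6 Pa
Step 4: Convert Pa to kPa (divide by 1000).
dP = 2.82 kPa


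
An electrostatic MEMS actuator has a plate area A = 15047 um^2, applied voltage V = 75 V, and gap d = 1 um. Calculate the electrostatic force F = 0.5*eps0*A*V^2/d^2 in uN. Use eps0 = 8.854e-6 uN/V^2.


Step 1: Identify parameters.
eps0 = 8.854e-6 uN/V^2, A = 15047 um^2, V = 75 V, d = 1 um
Step 2: Compute V^2 = 75^2 = 5625
Step 3: Compute d^2 = 1^2 = 1
Step 4: F = 0.5 * 8.854e-6 * 15047 * 5625 / 1
F = 374.699 uN


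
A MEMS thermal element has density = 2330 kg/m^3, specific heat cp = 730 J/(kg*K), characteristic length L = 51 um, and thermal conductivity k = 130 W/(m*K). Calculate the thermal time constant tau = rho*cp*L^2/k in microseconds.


Step 1: Convert L to m: L = 51e-6 m
Step 2: L^2 = (51e-6)^2 = 2.601e-09 m^2
Step 3: tau = 2330 * 730 * 2.601e-09 / 130 = 3.403108e-05 s
Step 4: Convert to microseconds (multiply by 1e6).
tau = 34.031 us


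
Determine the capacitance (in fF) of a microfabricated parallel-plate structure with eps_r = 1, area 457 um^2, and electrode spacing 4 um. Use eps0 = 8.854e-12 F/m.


Step 1: Convert area to m^2: A = 457e-12 m^2
Step 2: Convert gap to m: d = 4e-6 m
Step 3: C = eps0 * eps_r * A / d
C = 8.854e-12 * 1 * 457e-12 / 4e-6
Step 4: Convert to fF (multiply by 1e15).
C = 1.01 fF


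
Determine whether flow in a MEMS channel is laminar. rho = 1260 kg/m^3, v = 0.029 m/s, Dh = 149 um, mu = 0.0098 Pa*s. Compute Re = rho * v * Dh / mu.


Step 1: Convert Dh to meters: Dh = 149e-6 m
Step 2: Re = rho * v * Dh / mu
Re = 1260 * 0.029 * 149e-6 / 0.0098
Re = 0.556
Since Re = 0.556 is below ~2300, the flow is laminar.


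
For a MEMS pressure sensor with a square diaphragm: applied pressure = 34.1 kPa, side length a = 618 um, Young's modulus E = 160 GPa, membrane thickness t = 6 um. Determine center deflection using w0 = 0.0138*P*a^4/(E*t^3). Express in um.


Step 1: Convert pressure to compatible units (E is in GPa, so P in GPa).
P = 34.1 kPa = 34.1e-6 GPa
Step 2: Compute numerator: 0.0138 * P * a^4.
a^4 = 618^4 = 145865941776
numerator = 0.0138 * 34.1e-6 * 145865941776 = 6.864159e+04
Step 3: Compute denominator: E * t^3 = 160 * 6^3 = 34560
Step 4: w0 = numerator / denominator = 6.864159e+04 / 34560 = 1.9862 um


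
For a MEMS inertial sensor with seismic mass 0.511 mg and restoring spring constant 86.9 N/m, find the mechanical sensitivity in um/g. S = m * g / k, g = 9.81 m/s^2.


Step 1: Convert mass: m = 0.511 mg = 5.11e-07 kg
Step 2: S = m * g / k = 5.11e-07 * 9.81 / 86.9
Step 3: S = 5.77e-08 m/g
Step 4: Convert to um/g: S = 0.058 um/g


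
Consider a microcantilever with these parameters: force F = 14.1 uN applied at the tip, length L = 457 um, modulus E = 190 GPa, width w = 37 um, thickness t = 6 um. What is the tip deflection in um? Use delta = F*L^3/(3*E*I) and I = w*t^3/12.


Step 1: Calculate the second moment of area.
I = w * t^3 / 12 = 37 * 6^3 / 12 = 666.0 um^4
Step 2: Convert E to consistent units (1 GPa = 1000 uN/um^2).
E = 190 GPa = 190000 uN/um^2
Step 3: Calculate tip deflection.
delta = F * L^3 / (3 * E * I)
delta = 14.1 * 457^3 / (3 * 190000 * 666.0)
delta = 3.545 um


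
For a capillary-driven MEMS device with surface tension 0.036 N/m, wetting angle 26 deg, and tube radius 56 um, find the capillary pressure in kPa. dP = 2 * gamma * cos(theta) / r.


Step 1: cos(26 deg) = 0.8988
Step 2: Convert r to m: r = 56e-6 m
Step 3: dP = 2 * 0.036 * 0.8988 / 56e-6 = 1155.6 Pa
Step 4: Convert Pa to kPa (divide by 1000).
dP = 1.16 kPa


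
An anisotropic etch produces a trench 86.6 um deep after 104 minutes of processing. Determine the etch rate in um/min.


Step 1: Etch rate = depth / time
Step 2: rate = 86.6 / 104
rate = 0.833 um/min


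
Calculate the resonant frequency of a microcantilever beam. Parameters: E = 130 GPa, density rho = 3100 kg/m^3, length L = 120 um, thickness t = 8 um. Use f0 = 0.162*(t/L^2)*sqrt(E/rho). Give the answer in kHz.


Step 1: Convert units to SI.
t_SI = 8e-6 m, L_SI = 120e-6 m
Step 2: Calculate sqrt(E/rho).
sqrt(130e9 / 3100) = 6475.76 m/s
Step 3: Compute f0.
f0 = 0.162 * 8e-6 / (120e-6)^2 * 6475.76 = 582818.4 Hz = 582.82 kHz


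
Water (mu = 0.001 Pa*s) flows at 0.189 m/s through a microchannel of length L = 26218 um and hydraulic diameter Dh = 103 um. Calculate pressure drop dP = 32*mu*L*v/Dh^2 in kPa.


Step 1: Convert to SI: L = 26218e-6 m, Dh = 103e-6 m
Step 2: dP = 32 * 0.001 * 26218e-6 * 0.189 / (103e-6)^2
Step 3: dP = 14946.41 Pa
Step 4: Convert to kPa: dP = 14.95 kPa


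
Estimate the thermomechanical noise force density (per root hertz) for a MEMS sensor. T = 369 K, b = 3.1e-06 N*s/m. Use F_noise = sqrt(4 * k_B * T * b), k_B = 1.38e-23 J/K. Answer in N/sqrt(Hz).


Step 1: Compute 4 * k_B * T * b
= 4 * 1.38e-23 * 369 * 3.1e-06
= 6.3143e-26 N^2/Hz
Step 2: F_noise = sqrt(6.3143e-26)
F_noise = 2.51e-13 N/sqrt(Hz)


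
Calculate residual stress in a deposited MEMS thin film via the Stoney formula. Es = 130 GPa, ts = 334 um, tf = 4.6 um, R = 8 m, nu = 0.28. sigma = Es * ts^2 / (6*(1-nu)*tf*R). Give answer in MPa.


Step 1: Compute numerator: Es * ts^2 = 130 * 334^2 = 14502280 (GPa*um^2)
Step 2: Compute denominator (R in um): 6*(1-nu)*tf*R = 6*0.72*4.6*8e6 = 158976000.0 (um^2)
Step 3: sigma (GPa) = 14502280 / 158976000.0 = 9.1223e-02 GPa
Step 4: Convert to MPa (x1000): sigma = 91.2 MPa


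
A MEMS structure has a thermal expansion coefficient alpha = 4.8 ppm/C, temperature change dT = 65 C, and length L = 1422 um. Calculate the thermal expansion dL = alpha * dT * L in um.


Step 1: Convert CTE: alpha = 4.8 ppm/C = 4.8e-6 /C
Step 2: dL = 4.8e-6 * 65 * 1422
dL = 0.4437 um


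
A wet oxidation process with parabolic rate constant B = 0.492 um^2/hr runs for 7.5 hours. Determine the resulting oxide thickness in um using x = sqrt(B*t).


Step 1: Compute B*t = 0.492 * 7.5 = 3.69
Step 2: x = sqrt(3.69)
x = 1.921 um


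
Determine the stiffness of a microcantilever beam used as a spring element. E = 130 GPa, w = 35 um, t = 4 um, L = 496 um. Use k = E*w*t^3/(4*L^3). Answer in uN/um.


Step 1: Convert E to consistent units (1 GPa = 1000 uN/um^2).
E = 130 GPa = 130000 uN/um^2
Step 2: Compute t^3 = 4^3 = 64
Step 3: Compute L^3 = 496^3 = 122023936
Step 4: k = 130000 * 35 * 64 / (4 * 122023936)
k = 0.5966 uN/um


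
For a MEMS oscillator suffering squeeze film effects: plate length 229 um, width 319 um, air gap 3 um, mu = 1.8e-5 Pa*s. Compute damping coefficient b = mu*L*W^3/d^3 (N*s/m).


Step 1: Convert to SI.
L = 229e-6 m, W = 319e-6 m, d = 3e-6 m
Step 2: W^3 = (319e-6)^3 = 3.25e-11 m^3
Step 3: d^3 = (3e-6)^3 = 2.70e-17 m^3
Step 4: b = 1.8e-5 * 229e-6 * 3.25e-11 / 2.70e-17
b = 4.96e-03 N*s/m


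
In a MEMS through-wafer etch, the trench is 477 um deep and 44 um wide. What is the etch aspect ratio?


Step 1: AR = depth / width
Step 2: AR = 477 / 44
AR = 10.8


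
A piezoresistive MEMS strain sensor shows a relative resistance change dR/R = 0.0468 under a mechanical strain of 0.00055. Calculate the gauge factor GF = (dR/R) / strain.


Step 1: Identify values.
dR/R = 0.0468, strain = 0.00055
Step 2: GF = (dR/R) / strain = 0.0468 / 0.00055
GF = 85.1


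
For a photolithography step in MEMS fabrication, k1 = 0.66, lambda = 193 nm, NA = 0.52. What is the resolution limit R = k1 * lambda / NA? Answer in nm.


Step 1: Identify values: k1 = 0.66, lambda = 193 nm, NA = 0.52
Step 2: R = k1 * lambda / NA
R = 0.66 * 193 / 0.52
R = 245.0 nm


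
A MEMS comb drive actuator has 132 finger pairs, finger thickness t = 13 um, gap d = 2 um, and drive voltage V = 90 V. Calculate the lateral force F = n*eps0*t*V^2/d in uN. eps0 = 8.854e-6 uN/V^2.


Step 1: Parameters: n=132, eps0=8.854e-6 uN/V^2, t=13 um, V=90 V, d=2 um
Step 2: V^2 = 8100
Step 3: F = 132 * 8.854e-6 * 13 * 8100 / 2
F = 61.534 uN


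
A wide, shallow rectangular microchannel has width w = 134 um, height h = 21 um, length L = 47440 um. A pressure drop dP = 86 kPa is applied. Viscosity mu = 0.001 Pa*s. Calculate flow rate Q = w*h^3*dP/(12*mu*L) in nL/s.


Step 1: Convert all dimensions to SI (meters).
w = 134e-6 m, h = 21e-6 m, L = 47440e-6 m, dP = 86e3 Pa
Step 2: Q = w * h^3 * dP / (12 * mu * L)
Q = 134e-6 * (21e-6)^3 * 86e3 / (12 * 0.001 * 47440e-6) = 1.8747148e-10 m^3/s
Step 3: Convert Q from m^3/s to nL/s (1 m^3 = 1e12 nL, so multiply by 1e12).
Q = 187.471 nL/s


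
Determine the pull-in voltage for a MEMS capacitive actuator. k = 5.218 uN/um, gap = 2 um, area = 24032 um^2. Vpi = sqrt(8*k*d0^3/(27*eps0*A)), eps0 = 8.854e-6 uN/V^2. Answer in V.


Step 1: Compute numerator: 8 * k * d0^3 = 8 * 5.218 * 2^3 = 333.952
Step 2: Compute denominator: 27 * eps0 * A = 27 * 8.854e-6 * 24032 = 5.745042
Step 3: Vpi = sqrt(333.952 / 5.745042)
Vpi = 7.62 V


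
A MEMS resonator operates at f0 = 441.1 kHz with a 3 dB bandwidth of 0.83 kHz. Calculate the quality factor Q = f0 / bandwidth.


Step 1: Q = f0 / bandwidth
Step 2: Q = 441.1 / 0.83
Q = 531.4


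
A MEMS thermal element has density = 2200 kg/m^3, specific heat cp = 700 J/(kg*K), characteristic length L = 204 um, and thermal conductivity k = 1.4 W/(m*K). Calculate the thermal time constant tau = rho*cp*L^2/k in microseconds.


Step 1: Convert L to m: L = 204e-6 m
Step 2: L^2 = (204e-6)^2 = 4.1616e-08 m^2
Step 3: tau = 2200 * 700 * 4.1616e-08 / 1.4 = 4.57776e-02 s
Step 4: Convert to microseconds (multiply by 1e6).
tau = 45777.6 us
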